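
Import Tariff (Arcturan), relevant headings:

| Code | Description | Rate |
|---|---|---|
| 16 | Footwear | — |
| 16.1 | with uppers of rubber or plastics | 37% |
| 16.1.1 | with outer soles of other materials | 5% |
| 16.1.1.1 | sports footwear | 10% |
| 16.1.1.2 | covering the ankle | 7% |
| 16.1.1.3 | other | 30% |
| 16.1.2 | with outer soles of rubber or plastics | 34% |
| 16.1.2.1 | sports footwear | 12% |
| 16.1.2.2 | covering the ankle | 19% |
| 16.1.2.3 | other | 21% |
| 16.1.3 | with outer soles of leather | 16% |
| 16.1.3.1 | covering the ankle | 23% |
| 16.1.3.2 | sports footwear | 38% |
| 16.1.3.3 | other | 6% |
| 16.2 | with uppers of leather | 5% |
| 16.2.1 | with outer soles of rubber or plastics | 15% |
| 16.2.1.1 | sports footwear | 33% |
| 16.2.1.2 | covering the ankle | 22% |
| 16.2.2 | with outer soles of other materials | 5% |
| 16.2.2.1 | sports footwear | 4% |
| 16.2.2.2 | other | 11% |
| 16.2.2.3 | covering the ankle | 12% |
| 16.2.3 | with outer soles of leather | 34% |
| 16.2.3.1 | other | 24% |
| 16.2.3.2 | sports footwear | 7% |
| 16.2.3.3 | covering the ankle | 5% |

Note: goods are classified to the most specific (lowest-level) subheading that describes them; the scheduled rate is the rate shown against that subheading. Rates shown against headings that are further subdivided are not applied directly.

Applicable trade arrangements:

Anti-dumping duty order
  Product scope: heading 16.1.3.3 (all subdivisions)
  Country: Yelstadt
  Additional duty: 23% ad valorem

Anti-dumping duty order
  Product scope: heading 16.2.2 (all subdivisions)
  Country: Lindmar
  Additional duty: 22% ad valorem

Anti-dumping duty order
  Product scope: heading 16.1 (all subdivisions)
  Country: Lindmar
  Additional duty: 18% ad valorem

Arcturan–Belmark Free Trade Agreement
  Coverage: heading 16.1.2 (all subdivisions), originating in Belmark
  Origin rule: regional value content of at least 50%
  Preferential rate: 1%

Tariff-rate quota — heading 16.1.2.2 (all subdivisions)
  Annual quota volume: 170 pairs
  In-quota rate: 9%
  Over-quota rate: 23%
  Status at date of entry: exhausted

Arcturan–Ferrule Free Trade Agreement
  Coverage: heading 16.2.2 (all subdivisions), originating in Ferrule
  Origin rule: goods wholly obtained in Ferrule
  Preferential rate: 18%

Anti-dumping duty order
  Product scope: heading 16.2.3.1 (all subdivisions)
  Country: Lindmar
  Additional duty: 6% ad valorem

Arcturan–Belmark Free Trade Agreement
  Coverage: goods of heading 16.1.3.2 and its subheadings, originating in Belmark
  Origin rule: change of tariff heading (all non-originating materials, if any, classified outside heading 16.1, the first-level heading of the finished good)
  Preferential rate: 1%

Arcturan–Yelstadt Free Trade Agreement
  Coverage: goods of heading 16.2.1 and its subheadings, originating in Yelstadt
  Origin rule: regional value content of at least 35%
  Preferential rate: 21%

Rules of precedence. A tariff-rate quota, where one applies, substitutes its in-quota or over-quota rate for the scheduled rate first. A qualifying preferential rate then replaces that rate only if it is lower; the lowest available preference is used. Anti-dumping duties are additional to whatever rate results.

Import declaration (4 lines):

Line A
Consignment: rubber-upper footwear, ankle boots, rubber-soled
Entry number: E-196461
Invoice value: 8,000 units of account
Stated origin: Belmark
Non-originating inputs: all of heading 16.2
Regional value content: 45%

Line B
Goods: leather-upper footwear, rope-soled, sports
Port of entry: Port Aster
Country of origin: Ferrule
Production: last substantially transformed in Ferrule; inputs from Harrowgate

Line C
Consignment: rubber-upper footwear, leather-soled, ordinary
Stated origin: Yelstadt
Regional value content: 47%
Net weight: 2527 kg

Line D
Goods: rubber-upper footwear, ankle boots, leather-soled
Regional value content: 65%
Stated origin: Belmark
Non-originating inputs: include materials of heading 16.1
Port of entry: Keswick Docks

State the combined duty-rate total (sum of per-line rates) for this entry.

Line A: rubber-upper → 16.1; rubber-soled → 16.1.2; ankle boots → 16.1.2.2. Scheduled 19%. quota on 16.1.2.2 exhausted → over-quota 23%; Belmark agreement on 16.1.2: RVC < 50%; Belmark agreement on 16.1.3.2: 16.1.2.2 not covered. → 23%.
Line B: leather-upper → 16.2; rope-soled → 16.2.2; sports → 16.2.2.1. Scheduled 4%. Ferrule agreement on 16.2.2: not wholly obtained. → 4%.
Line C: rubber-upper → 16.1; leather-soled → 16.1.3; ordinary → 16.1.3.3. Scheduled 6%. Yelstadt agreement on 16.2.1: 16.1.3.3 not covered; anti-dumping (Yelstadt, 16.1.3.3): +23%; total 6% + 23% = 29%. → 29%.
Line D: rubber-upper → 16.1; leather-soled → 16.1.3; ankle boots → 16.1.3.1. Scheduled 23%. Belmark agreement on 16.1.2: 16.1.3.1 not covered; Belmark agreement on 16.1.3.2: 16.1.3.1 not covered. → 23%.
Sum: 23% + 4% + 29% + 23% = 79%.

79%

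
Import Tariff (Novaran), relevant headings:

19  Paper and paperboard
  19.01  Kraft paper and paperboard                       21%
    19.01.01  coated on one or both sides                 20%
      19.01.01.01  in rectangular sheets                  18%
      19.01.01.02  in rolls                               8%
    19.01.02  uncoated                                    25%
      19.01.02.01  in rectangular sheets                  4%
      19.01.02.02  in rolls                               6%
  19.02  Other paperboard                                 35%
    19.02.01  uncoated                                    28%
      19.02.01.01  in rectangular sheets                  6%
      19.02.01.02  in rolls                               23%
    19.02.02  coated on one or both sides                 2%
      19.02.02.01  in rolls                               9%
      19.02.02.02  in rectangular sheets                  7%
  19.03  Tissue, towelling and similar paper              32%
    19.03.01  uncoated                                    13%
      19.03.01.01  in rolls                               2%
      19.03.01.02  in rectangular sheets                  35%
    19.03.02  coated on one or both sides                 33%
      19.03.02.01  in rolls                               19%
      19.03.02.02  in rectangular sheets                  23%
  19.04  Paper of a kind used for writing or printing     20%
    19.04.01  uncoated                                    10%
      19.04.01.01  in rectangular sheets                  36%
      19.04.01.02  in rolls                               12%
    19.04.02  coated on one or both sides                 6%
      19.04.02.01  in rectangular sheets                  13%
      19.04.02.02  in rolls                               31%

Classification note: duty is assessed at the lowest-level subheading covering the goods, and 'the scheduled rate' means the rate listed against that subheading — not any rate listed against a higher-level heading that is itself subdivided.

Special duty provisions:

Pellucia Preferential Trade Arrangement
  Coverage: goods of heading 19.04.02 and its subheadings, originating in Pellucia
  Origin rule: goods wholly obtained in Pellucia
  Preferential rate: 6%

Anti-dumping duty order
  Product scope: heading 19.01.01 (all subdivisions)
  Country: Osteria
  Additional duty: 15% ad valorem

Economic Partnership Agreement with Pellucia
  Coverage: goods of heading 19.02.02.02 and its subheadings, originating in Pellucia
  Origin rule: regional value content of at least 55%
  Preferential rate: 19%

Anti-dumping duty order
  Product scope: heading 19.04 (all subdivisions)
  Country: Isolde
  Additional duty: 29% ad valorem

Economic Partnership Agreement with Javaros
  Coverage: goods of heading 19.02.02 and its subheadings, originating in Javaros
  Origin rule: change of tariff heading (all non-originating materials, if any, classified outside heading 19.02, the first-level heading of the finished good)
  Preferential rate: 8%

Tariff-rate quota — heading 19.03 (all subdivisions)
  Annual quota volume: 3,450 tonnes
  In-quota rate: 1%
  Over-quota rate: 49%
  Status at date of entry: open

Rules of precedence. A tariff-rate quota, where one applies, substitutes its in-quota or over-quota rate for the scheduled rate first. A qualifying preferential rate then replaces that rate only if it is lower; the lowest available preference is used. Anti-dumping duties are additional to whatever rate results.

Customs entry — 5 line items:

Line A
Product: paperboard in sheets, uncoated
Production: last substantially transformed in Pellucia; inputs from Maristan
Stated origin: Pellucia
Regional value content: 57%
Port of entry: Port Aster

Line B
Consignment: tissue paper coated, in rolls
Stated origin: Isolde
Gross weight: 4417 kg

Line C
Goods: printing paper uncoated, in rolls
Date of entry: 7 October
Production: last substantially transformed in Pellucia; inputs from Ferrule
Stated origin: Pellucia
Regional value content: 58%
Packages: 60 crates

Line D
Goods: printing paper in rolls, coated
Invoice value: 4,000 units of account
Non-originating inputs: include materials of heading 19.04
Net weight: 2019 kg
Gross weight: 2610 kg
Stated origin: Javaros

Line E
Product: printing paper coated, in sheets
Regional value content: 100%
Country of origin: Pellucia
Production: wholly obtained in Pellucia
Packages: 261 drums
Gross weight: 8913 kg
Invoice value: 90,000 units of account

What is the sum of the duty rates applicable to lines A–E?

Line A: paperboard → 19.02; uncoated → 19.02.01; in sheets → 19.02.01.01. Scheduled 6%. Pellucia agreement on 19.04.02: 19.02.01.01 not covered; Pellucia agreement on 19.02.02.02: 19.02.01.01 not covered. → 6%.
Line B: tissue paper → 19.03; coated → 19.03.02; in rolls → 19.03.02.01. Scheduled 19%. quota on 19.03 open → in-quota 1%. → 1%.
Line C: printing paper → 19.04; uncoated → 19.04.01; in rolls → 19.04.01.02. Scheduled 12%. Pellucia agreement on 19.04.02: 19.04.01.02 not covered; Pellucia agreement on 19.02.02.02: 19.04.01.02 not covered. → 12%.
Line D: printing paper → 19.04; coated → 19.04.02; in rolls → 19.04.02.02. Scheduled 31%. Javaros agreement on 19.02.02: 19.04.02.02 not covered. → 31%.
Line E: printing paper → 19.04; coated → 19.04.02; in sheets → 19.04.02.01. Scheduled 13%. Pellucia agreement on 19.04.02: wholly obtained → 6% available; Pellucia agreement on 19.02.02.02: 19.04.02.01 not covered; preferential 6%. → 6%.
Sum: 6% + 1% + 12% + 31% + 6% = 56%.

56%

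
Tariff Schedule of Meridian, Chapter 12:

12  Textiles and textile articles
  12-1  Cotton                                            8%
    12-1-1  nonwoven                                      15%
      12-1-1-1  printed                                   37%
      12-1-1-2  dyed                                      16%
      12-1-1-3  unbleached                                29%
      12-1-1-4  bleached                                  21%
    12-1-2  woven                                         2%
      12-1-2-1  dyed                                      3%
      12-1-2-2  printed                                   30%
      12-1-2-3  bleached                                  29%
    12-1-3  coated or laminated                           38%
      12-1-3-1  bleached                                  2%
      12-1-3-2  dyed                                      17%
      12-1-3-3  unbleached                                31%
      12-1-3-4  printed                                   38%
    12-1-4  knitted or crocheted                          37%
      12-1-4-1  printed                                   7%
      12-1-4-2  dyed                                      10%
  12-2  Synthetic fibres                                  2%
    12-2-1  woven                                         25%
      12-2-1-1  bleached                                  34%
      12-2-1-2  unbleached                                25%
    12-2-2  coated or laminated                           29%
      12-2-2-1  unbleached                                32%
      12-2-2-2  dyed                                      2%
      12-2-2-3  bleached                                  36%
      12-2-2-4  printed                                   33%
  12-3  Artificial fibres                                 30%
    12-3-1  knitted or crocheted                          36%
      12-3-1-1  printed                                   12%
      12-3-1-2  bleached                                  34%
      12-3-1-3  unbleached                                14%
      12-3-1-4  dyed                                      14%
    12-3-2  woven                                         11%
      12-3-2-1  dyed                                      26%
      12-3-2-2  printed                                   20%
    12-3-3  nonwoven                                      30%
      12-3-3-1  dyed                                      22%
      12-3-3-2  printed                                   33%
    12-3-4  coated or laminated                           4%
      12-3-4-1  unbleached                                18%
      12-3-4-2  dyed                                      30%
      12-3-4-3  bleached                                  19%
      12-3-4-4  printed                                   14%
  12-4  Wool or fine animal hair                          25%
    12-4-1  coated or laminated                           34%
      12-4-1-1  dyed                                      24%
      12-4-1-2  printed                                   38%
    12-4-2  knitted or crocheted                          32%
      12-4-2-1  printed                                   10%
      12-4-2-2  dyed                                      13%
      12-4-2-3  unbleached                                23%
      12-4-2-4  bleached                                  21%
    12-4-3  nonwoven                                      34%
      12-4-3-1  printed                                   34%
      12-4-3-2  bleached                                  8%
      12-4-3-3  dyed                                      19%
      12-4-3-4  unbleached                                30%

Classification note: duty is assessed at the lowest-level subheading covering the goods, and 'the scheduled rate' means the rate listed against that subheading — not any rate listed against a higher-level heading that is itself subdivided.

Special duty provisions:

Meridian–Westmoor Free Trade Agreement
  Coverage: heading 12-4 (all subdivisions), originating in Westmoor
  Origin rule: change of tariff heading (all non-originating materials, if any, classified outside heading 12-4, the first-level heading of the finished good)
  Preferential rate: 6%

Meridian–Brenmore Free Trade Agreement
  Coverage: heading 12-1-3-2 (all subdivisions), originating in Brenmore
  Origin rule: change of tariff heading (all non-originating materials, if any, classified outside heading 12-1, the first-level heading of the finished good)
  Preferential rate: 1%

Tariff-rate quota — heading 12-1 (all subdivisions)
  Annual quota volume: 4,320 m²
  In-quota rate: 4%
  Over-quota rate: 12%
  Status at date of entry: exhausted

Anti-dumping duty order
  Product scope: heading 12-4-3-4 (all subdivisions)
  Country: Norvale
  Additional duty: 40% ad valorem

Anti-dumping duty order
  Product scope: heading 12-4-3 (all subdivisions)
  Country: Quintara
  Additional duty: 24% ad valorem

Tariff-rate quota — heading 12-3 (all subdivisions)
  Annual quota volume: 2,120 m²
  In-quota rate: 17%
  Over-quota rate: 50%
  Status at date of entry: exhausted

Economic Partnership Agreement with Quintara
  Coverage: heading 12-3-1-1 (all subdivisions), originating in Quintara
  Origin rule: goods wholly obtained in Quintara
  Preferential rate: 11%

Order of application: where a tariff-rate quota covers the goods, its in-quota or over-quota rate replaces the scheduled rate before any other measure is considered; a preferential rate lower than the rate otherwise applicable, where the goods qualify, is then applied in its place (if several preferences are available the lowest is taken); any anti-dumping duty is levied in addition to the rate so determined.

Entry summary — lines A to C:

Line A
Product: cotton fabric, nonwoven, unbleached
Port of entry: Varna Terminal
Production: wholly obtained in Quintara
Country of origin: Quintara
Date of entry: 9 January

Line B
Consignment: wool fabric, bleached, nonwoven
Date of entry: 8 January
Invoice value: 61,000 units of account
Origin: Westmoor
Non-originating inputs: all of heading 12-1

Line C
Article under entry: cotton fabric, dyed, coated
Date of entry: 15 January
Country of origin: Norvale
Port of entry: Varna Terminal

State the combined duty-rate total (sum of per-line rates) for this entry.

Line A: cotton → 12-1; nonwoven → 12-1-1; unbleached → 12-1-1-3. Scheduled 29%. quota on 12-1 exhausted → over-quota 12%; Quintara agreement on 12-3-1-1: 12-1-1-3 not covered. → 12%.
Line B: wool → 12-4; nonwoven → 12-4-3; bleached → 12-4-3-2. Scheduled 8%. Westmoor agreement on 12-4: CTH met → 6% available; preferential 6%. → 6%.
Line C: cotton → 12-1; coated → 12-1-3; dyed → 12-1-3-2. Scheduled 17%. quota on 12-1 exhausted → over-quota 12%. → 12%.
Sum: 12% + 6% + 12% = 30%.

30%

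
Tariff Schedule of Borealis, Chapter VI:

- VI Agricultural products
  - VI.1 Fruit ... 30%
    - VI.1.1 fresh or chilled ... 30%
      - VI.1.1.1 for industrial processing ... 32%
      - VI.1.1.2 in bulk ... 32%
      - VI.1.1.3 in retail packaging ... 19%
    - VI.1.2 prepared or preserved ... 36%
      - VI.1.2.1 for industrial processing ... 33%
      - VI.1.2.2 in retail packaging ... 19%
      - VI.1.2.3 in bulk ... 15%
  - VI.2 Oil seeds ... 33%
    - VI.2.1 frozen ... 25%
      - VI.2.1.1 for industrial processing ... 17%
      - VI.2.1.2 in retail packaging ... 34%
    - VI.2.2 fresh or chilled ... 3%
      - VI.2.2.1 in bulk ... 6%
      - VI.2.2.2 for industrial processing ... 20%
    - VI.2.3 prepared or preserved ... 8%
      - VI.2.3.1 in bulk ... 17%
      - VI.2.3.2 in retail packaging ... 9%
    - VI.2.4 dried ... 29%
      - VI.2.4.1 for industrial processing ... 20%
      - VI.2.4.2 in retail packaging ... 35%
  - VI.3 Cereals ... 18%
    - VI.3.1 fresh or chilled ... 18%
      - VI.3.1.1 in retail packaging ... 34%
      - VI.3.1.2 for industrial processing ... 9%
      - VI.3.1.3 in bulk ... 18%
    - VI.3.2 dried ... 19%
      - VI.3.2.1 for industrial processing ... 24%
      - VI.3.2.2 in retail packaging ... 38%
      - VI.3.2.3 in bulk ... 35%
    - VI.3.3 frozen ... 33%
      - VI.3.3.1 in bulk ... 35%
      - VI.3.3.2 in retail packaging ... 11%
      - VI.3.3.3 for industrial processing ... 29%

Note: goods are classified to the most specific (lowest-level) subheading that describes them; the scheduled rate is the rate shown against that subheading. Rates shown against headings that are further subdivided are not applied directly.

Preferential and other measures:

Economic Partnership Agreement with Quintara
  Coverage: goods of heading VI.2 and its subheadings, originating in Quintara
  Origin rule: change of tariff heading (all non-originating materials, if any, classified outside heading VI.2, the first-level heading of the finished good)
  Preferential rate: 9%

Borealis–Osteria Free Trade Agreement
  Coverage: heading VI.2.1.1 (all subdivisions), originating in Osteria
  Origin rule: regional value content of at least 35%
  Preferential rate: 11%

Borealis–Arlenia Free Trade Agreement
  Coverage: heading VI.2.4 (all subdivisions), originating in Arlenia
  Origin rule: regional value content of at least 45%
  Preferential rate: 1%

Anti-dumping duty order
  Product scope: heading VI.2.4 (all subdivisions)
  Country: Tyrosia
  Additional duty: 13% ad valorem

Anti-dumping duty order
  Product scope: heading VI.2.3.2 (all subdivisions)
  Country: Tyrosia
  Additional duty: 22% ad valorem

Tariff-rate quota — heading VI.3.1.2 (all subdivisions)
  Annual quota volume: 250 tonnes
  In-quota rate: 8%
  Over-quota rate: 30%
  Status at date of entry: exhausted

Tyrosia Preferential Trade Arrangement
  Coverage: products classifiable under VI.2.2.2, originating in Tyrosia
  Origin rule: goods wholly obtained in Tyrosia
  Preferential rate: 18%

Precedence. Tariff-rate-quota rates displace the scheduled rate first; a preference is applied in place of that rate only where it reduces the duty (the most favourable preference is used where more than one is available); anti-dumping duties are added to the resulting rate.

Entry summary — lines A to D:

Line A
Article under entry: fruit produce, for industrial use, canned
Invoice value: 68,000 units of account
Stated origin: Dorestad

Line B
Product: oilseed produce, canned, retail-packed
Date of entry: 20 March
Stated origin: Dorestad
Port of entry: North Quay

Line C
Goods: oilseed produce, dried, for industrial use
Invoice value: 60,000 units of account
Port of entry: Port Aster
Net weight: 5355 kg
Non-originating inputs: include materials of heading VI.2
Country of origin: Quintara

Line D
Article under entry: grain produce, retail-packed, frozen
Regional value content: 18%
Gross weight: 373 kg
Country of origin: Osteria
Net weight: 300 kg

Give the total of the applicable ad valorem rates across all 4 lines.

Line A: fruit → VI.1; canned → VI.1.2; for industrial use → VI.1.2.1. Scheduled 33%. No special measure applies. → 33%.
Line B: oilseed → VI.2; canned → VI.2.3; retail-packed → VI.2.3.2. Scheduled 9%. No special measure applies. → 9%.
Line C: oilseed → VI.2; dried → VI.2.4; for industrial use → VI.2.4.1. Scheduled 20%. Quintara agreement on VI.2: CTH not met. → 20%.
Line D: grain → VI.3; frozen → VI.3.3; retail-packed → VI.3.3.2. Scheduled 11%. Osteria agreement on VI.2.1.1: VI.3.3.2 not covered. → 11%.
Sum: 33% + 9% + 20% + 11% = 73%.

73%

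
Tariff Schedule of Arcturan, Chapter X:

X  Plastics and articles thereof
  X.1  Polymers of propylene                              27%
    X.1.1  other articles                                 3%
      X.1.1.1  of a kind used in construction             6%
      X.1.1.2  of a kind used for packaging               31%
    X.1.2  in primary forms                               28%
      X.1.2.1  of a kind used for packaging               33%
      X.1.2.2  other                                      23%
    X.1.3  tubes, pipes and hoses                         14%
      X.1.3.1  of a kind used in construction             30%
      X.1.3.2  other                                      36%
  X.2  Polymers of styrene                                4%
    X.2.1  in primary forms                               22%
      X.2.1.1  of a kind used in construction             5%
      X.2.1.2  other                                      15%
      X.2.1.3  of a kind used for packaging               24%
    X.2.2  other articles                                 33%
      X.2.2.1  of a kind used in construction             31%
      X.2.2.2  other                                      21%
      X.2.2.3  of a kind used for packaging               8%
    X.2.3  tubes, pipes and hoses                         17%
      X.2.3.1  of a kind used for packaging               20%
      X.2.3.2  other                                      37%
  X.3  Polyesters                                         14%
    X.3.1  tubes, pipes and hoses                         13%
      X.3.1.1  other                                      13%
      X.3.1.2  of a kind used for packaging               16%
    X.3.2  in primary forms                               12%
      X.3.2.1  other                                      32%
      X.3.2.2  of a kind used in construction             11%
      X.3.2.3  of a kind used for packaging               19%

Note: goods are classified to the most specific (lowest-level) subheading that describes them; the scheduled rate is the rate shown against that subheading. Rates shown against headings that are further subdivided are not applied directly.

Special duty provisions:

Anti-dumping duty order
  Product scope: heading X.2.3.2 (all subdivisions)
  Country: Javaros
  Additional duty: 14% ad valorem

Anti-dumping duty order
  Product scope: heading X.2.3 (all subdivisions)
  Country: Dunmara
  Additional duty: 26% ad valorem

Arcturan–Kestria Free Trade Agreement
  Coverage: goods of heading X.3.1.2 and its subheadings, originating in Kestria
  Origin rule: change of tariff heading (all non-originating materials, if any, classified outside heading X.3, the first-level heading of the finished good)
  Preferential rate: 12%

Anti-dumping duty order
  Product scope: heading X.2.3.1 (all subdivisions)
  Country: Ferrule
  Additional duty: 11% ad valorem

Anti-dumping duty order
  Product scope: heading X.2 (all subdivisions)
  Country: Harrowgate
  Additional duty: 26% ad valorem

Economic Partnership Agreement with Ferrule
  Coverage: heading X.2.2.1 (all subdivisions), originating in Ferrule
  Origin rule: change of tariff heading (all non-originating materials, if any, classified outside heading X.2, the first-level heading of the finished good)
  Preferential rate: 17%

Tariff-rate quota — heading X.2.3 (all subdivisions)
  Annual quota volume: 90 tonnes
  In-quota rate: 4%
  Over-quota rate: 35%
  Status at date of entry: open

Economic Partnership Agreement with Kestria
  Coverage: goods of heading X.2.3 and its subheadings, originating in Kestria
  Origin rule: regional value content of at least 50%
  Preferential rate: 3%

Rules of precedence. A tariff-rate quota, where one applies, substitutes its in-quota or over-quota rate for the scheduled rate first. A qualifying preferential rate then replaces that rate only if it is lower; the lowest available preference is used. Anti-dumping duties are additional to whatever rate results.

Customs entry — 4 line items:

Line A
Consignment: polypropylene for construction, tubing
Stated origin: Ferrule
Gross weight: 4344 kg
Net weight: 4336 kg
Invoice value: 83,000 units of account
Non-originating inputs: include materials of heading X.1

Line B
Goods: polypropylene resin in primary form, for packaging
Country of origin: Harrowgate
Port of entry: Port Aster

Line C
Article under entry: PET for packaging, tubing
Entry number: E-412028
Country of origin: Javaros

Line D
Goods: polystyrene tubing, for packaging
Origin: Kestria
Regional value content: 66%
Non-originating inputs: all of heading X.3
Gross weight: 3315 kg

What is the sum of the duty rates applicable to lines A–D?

Line A: polypropylene → X.1; tubing → X.1.3; for construction → X.1.3.1. Scheduled 30%. Ferrule agreement on X.2.2.1: X.1.3.1 not covered. → 30%.
Line B: polypropylene → X.1; resin in primary form → X.1.2; for packaging → X.1.2.1. Scheduled 33%. No special measure applies. → 33%.
Line C: PET → X.3; tubing → X.3.1; for packaging → X.3.1.2. Scheduled 16%. No special measure applies. → 16%.
Line D: polystyrene → X.2; tubing → X.2.3; for packaging → X.2.3.1. Scheduled 20%. quota on X.2.3 open → in-quota 4%; Kestria agreement on X.3.1.2: X.2.3.1 not covered; Kestria agreement on X.2.3: RVC ≥ 50% → 3% available; preferential 3%. → 3%.
Sum: 30% + 33% + 16% + 3% = 82%.

82%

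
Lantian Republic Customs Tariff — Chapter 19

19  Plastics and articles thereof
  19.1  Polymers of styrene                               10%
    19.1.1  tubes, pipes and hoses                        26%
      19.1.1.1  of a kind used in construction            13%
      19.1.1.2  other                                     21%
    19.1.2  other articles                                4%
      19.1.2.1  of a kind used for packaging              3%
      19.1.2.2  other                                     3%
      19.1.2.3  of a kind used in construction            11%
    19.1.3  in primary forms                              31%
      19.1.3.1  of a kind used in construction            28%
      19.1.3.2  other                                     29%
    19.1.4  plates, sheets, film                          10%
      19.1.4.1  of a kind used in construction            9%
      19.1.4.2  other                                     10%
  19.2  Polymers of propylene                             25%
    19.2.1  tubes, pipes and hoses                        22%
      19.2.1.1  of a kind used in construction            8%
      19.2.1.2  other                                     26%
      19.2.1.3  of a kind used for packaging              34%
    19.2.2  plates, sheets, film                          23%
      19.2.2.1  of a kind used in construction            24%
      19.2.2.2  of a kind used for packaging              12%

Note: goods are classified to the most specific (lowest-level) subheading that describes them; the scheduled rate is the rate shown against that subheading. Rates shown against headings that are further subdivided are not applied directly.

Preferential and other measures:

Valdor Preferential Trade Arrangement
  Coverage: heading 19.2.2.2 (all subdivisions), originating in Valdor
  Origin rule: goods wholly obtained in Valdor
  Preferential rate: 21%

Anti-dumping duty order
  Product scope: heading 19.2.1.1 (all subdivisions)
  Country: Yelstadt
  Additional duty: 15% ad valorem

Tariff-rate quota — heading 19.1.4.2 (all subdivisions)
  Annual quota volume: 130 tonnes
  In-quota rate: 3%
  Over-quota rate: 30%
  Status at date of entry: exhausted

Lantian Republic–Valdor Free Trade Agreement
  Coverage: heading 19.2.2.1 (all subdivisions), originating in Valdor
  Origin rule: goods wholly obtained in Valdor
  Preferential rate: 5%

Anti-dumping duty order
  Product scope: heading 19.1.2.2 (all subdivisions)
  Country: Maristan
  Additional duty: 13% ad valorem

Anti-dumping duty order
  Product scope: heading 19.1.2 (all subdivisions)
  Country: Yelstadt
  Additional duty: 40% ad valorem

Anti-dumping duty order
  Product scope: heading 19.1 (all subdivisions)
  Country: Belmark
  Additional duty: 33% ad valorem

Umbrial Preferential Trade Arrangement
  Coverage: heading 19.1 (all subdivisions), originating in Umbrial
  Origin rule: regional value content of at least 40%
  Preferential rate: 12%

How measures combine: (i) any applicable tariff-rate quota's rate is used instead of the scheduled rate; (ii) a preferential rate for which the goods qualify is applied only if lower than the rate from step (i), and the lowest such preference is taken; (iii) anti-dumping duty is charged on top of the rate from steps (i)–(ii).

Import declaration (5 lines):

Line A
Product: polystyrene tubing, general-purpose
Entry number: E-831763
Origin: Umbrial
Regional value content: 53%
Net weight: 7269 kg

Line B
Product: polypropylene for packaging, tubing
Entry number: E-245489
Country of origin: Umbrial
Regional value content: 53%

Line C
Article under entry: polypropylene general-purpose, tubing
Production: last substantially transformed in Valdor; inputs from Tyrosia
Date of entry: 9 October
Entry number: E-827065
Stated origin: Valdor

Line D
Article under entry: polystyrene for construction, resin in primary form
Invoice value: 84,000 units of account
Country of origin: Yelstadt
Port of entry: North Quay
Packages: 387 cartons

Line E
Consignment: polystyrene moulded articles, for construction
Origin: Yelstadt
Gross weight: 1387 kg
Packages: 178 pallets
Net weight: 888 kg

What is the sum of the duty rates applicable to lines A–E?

151%

Line A: polystyrene → 19.1; tubing → 19.1.1; general-purpose → 19.1.1.2. Scheduled 21%. Umbrial agreement on 19.1: RVC ≥ 40% → 12% available; preferential 12%. → 12%.
Line B: polypropylene → 19.2; tubing → 19.2.1; for packaging → 19.2.1.3. Scheduled 34%. Umbrial agreement on 19.1: 19.2.1.3 not covered. → 34%.
Line C: polypropylene → 19.2; tubing → 19.2.1; general-purpose → 19.2.1.2. Scheduled 26%. Valdor agreement on 19.2.2.2: 19.2.1.2 not covered; Valdor agreement on 19.2.2.1: 19.2.1.2 not covered. → 26%.
Line D: polystyrene → 19.1; resin in primary form → 19.1.3; for construction → 19.1.3.1. Scheduled 28%. No special measure applies. → 28%.
Line E: polystyrene → 19.1; moulded articles → 19.1.2; for construction → 19.1.2.3. Scheduled 11%. anti-dumping (Yelstadt, 19.1.2): +40%; total 11% + 40% = 51%. → 51%.
Sum: 12% + 34% + 26% + 28% + 51% = 151%.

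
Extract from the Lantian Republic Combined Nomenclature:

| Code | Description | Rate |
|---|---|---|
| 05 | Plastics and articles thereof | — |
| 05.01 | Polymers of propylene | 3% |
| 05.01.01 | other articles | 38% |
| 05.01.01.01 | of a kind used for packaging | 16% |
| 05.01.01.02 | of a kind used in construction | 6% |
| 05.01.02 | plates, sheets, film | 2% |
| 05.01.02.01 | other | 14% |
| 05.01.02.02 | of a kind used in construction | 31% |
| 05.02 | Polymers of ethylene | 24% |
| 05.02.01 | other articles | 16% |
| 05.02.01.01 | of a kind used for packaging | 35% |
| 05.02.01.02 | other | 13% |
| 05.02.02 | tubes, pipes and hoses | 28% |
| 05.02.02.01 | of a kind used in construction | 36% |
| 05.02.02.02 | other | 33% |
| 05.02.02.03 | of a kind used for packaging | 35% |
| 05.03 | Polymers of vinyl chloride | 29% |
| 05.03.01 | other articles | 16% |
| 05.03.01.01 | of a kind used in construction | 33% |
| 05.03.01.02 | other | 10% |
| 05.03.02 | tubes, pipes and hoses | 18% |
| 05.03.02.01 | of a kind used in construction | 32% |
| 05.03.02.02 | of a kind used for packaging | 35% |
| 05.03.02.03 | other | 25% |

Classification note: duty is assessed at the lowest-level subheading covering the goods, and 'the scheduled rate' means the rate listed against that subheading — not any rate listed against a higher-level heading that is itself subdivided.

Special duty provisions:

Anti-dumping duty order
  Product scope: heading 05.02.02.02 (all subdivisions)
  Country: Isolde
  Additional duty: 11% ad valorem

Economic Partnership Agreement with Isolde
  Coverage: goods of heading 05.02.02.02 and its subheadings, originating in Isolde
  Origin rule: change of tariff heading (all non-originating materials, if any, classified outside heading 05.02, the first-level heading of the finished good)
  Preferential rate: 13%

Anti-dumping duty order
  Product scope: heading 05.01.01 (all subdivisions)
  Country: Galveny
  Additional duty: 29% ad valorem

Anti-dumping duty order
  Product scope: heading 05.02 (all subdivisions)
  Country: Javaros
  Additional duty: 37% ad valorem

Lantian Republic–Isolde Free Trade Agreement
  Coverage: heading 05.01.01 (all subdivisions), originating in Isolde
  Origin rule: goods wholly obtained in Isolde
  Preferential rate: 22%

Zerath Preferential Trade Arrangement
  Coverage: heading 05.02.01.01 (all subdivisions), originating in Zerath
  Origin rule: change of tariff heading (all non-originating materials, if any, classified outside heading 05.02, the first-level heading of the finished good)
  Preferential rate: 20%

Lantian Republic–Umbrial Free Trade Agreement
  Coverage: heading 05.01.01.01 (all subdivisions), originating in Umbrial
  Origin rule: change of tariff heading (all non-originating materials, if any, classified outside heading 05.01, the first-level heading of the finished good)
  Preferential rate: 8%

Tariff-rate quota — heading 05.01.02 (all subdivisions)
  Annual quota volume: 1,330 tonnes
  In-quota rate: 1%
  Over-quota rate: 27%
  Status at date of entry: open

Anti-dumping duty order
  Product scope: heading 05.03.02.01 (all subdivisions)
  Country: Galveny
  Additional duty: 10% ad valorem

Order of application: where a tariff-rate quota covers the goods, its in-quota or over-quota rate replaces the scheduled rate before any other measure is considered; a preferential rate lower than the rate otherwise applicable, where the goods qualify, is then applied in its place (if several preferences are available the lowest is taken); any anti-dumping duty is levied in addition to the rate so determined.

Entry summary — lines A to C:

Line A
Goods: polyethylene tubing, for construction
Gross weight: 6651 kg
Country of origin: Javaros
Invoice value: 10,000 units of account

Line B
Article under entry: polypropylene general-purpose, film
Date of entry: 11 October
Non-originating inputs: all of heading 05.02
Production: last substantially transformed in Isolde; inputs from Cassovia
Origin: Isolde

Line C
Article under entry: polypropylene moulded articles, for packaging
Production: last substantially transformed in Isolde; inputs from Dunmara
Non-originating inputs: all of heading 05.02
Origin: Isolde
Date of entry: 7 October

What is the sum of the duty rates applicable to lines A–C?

Line A: polyethylene → 05.02; tubing → 05.02.02; for construction → 05.02.02.01. Scheduled 36%. anti-dumping (Javaros, 05.02): +37%; total 36% + 37% = 73%. → 73%.
Line B: polypropylene → 05.01; film → 05.01.02; general-purpose → 05.01.02.01. Scheduled 14%. quota on 05.01.02 open → in-quota 1%; Isolde agreement on 05.02.02.02: 05.01.02.01 not covered; Isolde agreement on 05.01.01: 05.01.02.01 not covered. → 1%.
Line C: polypropylene → 05.01; moulded articles → 05.01.01; for packaging → 05.01.01.01. Scheduled 16%. Isolde agreement on 05.02.02.02: 05.01.01.01 not covered; Isolde agreement on 05.01.01: not wholly obtained. → 16%.
Sum: 73% + 1% + 16% = 90%.

90%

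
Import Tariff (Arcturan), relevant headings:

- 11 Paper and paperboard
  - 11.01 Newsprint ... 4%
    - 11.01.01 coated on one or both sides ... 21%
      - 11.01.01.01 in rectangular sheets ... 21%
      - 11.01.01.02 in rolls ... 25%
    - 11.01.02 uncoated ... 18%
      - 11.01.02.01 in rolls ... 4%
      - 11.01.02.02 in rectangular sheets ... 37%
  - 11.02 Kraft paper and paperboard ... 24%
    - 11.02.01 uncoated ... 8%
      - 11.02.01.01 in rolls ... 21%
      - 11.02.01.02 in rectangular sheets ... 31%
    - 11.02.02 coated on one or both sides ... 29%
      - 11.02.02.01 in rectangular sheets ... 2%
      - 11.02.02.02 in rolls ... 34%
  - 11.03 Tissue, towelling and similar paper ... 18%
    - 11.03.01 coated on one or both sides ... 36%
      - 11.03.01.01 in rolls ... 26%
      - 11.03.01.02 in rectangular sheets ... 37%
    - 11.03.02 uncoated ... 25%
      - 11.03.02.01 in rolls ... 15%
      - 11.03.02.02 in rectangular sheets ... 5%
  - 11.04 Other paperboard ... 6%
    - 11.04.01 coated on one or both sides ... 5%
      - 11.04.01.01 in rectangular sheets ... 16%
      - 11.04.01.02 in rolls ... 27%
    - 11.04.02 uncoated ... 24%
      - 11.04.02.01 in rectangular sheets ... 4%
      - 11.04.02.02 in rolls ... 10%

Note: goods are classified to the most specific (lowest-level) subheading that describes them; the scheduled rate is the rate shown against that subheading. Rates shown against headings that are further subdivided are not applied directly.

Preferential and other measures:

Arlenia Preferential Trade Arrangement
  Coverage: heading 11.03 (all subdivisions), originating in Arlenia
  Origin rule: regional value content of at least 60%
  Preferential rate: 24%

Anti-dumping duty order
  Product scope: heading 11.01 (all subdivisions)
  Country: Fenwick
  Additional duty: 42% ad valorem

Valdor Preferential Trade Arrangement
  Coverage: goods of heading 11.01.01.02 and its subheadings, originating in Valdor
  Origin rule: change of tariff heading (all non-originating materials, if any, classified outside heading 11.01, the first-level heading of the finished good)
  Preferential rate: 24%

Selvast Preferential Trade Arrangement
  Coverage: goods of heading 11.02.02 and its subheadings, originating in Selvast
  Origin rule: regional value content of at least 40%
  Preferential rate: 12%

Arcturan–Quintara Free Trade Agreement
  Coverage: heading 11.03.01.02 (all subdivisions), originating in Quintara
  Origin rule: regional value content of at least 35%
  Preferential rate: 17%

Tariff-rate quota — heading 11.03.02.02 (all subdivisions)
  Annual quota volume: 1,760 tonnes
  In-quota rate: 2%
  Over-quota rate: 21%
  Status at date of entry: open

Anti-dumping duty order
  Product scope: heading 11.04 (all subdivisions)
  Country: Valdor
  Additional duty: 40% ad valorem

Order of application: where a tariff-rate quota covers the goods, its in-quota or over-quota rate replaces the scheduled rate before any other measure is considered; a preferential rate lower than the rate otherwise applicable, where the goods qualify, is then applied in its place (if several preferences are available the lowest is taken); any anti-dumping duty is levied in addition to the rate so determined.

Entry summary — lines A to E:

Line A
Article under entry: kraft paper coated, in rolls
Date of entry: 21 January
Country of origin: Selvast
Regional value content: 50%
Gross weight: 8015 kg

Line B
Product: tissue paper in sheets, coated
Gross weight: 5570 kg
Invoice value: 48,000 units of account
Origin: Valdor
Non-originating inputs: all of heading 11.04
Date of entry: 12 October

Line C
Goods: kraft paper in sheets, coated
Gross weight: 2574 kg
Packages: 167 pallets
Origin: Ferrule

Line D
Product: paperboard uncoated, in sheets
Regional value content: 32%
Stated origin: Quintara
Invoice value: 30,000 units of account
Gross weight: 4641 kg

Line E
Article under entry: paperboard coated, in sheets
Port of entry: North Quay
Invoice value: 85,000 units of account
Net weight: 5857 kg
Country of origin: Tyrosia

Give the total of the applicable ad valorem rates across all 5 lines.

71%

Line A: kraft paper → 11.02; coated → 11.02.02; in rolls → 11.02.02.02. Scheduled 34%. Selvast agreement on 11.02.02: RVC ≥ 40% → 12% available; preferential 12%. → 12%.
Line B: tissue paper → 11.03; coated → 11.03.01; in sheets → 11.03.01.02. Scheduled 37%. Valdor agreement on 11.01.01.02: 11.03.01.02 not covered. → 37%.
Line C: kraft paper → 11.02; coated → 11.02.02; in sheets → 11.02.02.01. Scheduled 2%. No special measure applies. → 2%.
Line D: paperboard → 11.04; uncoated → 11.04.02; in sheets → 11.04.02.01. Scheduled 4%. Quintara agreement on 11.03.01.02: 11.04.02.01 not covered. → 4%.
Line E: paperboard → 11.04; coated → 11.04.01; in sheets → 11.04.01.01. Scheduled 16%. No special measure applies. → 16%.
Sum: 12% + 37% + 2% + 4% + 16% = 71%.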